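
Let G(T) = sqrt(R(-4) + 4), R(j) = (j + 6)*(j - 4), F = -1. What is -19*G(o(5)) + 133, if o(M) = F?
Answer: 133 - 38*I*sqrt(3) ≈ 133.0 - 65.818*I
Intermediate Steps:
o(M) = -1
R(j) = (-4 + j)*(6 + j) (R(j) = (6 + j)*(-4 + j) = (-4 + j)*(6 + j))
G(T) = 2*I*sqrt(3) (G(T) = sqrt((-24 + (-4)**2 + 2*(-4)) + 4) = sqrt((-24 + 16 - 8) + 4) = sqrt(-16 + 4) = sqrt(-12) = 2*I*sqrt(3))
-19*G(o(5)) + 133 = -38*I*sqrt(3) + 133 = 133 - 38*I*sqrt(3)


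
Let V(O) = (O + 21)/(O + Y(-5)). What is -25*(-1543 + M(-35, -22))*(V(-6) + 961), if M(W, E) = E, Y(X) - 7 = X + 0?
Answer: 149809625/4 ≈ 3.7452e+7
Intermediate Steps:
Y(X) = 7 + X (Y(X) = 7 + (X + 0) = 7 + X)
V(O) = (21 + O)/(2 + O) (V(O) = (O + 21)/(O + (7 - 5)) = (21 + O)/(O + 2) = (21 + O)/(2 + O))
-25*(-1543 + M(-35, -22))*(V(-6) + 961) = -25*(-1543 - 22)*((21 - 6)/(2 - 6) + 961) = -25*(-1565*(15/(-4) + 961)) = -25*(-1565*(-¼*15 + 961)) = -25*(-1565*(-15/4 + 961)) = -25*(-1565*3829/4) = -25*(-5992385)/4 = -1*(-149809625/4) = 149809625/4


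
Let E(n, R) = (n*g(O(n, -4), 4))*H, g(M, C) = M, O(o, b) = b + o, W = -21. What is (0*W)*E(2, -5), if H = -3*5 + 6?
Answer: 0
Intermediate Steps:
H = -9 (H = -15 + 6 = -9)
E(n, R) = -9*n*(-4 + n) (E(n, R) = (n*(-4 + n))*(-9) = -9*n*(-4 + n))
(0*W)*E(2, -5) = (0*(-21))*(9*2*(4 - 1*2)) = 0*(9*2*(4 - 2)) = 0*(9*2*2) = 0*36 = 0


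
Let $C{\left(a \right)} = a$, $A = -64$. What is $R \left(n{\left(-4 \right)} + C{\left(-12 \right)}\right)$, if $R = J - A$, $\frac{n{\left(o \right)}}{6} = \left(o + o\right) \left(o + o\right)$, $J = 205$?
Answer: $100068$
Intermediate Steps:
$n{\left(o \right)} = 24 o^{2}$ ($n{\left(o \right)} = 6 \left(o + o\right) \left(o + o\right) = 6 \cdot 2 o 2 o = 6 \cdot 4 o^{2} = 24 o^{2}$)
$R = 269$ ($R = 205 - -64 = 205 + 64 = 269$)
$R \left(n{\left(-4 \right)} + C{\left(-12 \right)}\right) = 269 \left(24 \left(-4\right)^{2} - 12\right) = 269 \left(24 \cdot 16 - 12\right) = 269 \left(384 - 12\right) = 269 \cdot 372 = 100068$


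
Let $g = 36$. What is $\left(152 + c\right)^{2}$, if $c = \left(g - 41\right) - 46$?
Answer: $10201$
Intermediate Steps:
$c = -51$ ($c = \left(36 - 41\right) - 46 = -5 - 46 = -51$)
$\left(152 + c\right)^{2} = \left(152 - 51\right)^{2} = 101^{2} = 10201$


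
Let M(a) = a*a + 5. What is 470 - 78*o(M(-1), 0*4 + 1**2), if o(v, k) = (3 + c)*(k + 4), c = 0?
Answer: -700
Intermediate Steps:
M(a) = 5 + a**2 (M(a) = a**2 + 5 = 5 + a**2)
o(v, k) = 12 + 3*k (o(v, k) = (3 + 0)*(k + 4) = 3*(4 + k) = 12 + 3*k)
470 - 78*o(M(-1), 0*4 + 1**2) = 470 - 78*(12 + 3*(0*4 + 1**2)) = 470 - 78*(12 + 3*(0 + 1)) = 470 - 78*(12 + 3*1) = 470 - 78*(12 + 3) = 470 - 78*15 = 470 - 1170 = -700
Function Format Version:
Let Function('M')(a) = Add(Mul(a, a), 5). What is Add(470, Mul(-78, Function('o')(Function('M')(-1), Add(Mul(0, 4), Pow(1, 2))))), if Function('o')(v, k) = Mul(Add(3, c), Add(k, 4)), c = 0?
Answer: -700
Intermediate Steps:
Function('M')(a) = Add(5, Pow(a, 2)) (Function('M')(a) = Add(Pow(a, 2), 5) = Add(5, Pow(a, 2)))
Function('o')(v, k) = Add(12, Mul(3, k)) (Function('o')(v, k) = Mul(Add(3, 0), Add(k, 4)) = Mul(3, Add(4, k)) = Add(12, Mul(3, k)))
Add(470, Mul(-78, Function('o')(Function('M')(-1), Add(Mul(0, 4), Pow(1, 2))))) = Add(470, Mul(-78, Add(12, Mul(3, Add(Mul(0, 4), Pow(1, 2)))))) = Add(470, Mul(-78, Add(12, Mul(3, Add(0, 1))))) = Add(470, Mul(-78, Add(12, Mul(3, 1)))) = Add(470, Mul(-78, Add(12, 3))) = Add(470, Mul(-78, 15)) = Add(470, -1170) = -700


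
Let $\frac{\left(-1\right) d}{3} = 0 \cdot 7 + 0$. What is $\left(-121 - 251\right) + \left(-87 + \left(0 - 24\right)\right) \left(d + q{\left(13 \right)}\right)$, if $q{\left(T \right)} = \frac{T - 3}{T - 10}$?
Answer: $-742$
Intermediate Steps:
$d = 0$ ($d = - 3 \left(0 \cdot 7 + 0\right) = - 3 \left(0 + 0\right) = \left(-3\right) 0 = 0$)
$q{\left(T \right)} = \frac{-3 + T}{-10 + T}$
$\left(-121 - 251\right) + \left(-87 + \left(0 - 24\right)\right) \left(d + q{\left(13 \right)}\right) = \left(-121 - 251\right) + \left(-87 + \left(0 - 24\right)\right) \left(0 + \frac{-3 + 13}{-10 + 13}\right) = -372 + \left(-87 + \left(0 - 24\right)\right) \left(0 + \frac{1}{3} \cdot 10\right) = -372 + \left(-87 - 24\right) \left(0 + \frac{1}{3} \cdot 10\right) = -372 - 111 \left(0 + \frac{10}{3}\right) = -372 - 370 = -742$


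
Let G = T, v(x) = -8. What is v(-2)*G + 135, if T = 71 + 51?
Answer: -841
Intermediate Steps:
T = 122
G = 122
v(-2)*G + 135 = -8*122 + 135 = -976 + 135 = -841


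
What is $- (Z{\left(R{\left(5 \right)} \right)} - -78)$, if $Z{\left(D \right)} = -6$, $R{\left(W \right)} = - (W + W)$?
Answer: $-72$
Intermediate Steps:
$R{\left(W \right)} = - 2 W$
$- (Z{\left(R{\left(5 \right)} \right)} - -78) = - (-6 - -78) = - (-6 + 78) = \left(-1\right) 72 = -72$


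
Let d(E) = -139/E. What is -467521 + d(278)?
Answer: -935043/2 ≈ -4.6752e+5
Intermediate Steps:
-467521 + d(278) = -467521 - 139/278 = -467521 - 139*1/278 = -467521 - 1/2 = -935043/2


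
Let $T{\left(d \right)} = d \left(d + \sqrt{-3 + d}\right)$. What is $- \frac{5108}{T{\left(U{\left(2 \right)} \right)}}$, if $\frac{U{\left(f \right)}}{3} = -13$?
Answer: $- \frac{5108}{1563} - \frac{5108 i \sqrt{42}}{60957} \approx -3.2681 - 0.54307 i$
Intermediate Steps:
$U{\left(f \right)} = -39$ ($U{\left(f \right)} = 3 \left(-13\right) = -39$)
$- \frac{5108}{T{\left(U{\left(2 \right)} \right)}} = - \frac{5108}{\left(-39\right) \left(-39 + \sqrt{-3 - 39}\right)} = - \frac{5108}{\left(-39\right) \left(-39 + \sqrt{-42}\right)} = - \frac{5108}{\left(-39\right) \left(-39 + i \sqrt{42}\right)} = - \frac{5108}{1521 - 39 i \sqrt{42}}$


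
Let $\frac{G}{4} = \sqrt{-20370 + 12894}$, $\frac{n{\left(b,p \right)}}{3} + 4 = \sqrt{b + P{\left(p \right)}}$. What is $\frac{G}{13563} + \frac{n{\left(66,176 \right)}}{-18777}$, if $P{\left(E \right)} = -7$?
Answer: $\frac{4}{6259} - \frac{\sqrt{59}}{6259} + \frac{8 i \sqrt{1869}}{13563} \approx -0.00058814 + 0.0255 i$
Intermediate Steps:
$n{\left(b,p \right)} = -12 + 3 \sqrt{-7 + b}$ ($n{\left(b,p \right)} = -12 + 3 \sqrt{b - 7} = -12 + 3 \sqrt{-7 + b}$)
$G = 8 i \sqrt{1869}$ ($G = 4 \sqrt{-20370 + 12894} = 4 \sqrt{-7476} = 4 \cdot 2 i \sqrt{1869} = 8 i \sqrt{1869} \approx 345.86 i$)
$\frac{G}{13563} + \frac{n{\left(66,176 \right)}}{-18777} = \frac{8 i \sqrt{1869}}{13563} + \frac{-12 + 3 \sqrt{-7 + 66}}{-18777} = 8 i \sqrt{1869} \cdot \frac{1}{13563} + \left(-12 + 3 \sqrt{59}\right) \left(- \frac{1}{18777}\right) = \frac{8 i \sqrt{1869}}{13563} + \left(\frac{4}{6259} - \frac{\sqrt{59}}{6259}\right) = \frac{4}{6259} - \frac{\sqrt{59}}{6259} + \frac{8 i \sqrt{1869}}{13563}$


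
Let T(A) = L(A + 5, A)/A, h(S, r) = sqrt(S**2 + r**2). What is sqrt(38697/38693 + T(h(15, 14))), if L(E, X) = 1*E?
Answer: sqrt(530739537546070 + 3151497064145*sqrt(421))/16289753 ≈ 1.4979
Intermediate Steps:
L(E, X) = E
T(A) = (5 + A)/A (T(A) = (A + 5)/A = (5 + A)/A)
sqrt(38697/38693 + T(h(15, 14))) = sqrt(38697/38693 + (5 + sqrt(15**2 + 14**2))/(sqrt(15**2 + 14**2))) = sqrt(38697*(1/38693) + (5 + sqrt(225 + 196))/(sqrt(225 + 196))) = sqrt(38697/38693 + (5 + sqrt(421))/(sqrt(421))) = sqrt(38697/38693 + (sqrt(421)/421)*(5 + sqrt(421))) = sqrt(38697/38693 + sqrt(421)*(5 + sqrt(421))/421)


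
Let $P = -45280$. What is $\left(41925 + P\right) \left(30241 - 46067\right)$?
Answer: $53096230$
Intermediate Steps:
$\left(41925 + P\right) \left(30241 - 46067\right) = \left(41925 - 45280\right) \left(30241 - 46067\right) = \left(-3355\right) \left(-15826\right) = 53096230$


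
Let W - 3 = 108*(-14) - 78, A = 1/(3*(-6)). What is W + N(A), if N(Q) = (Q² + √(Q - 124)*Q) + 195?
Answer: -451007/324 - I*√4466/108 ≈ -1392.0 - 0.61878*I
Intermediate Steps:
A = -1/18 (A = 1/(-18) = -1/18 ≈ -0.055556)
W = -1587 (W = 3 + (108*(-14) - 78) = 3 + (-1512 - 78) = 3 - 1590 = -1587)
N(Q) = 195 + Q² + Q*√(-124 + Q) (N(Q) = (Q² + √(-124 + Q)*Q) + 195 = (Q² + Q*√(-124 + Q)) + 195 = 195 + Q² + Q*√(-124 + Q))
W + N(A) = -1587 + (195 + (-1/18)² - √(-124 - 1/18)/18) = -1587 + (195 + 1/324 - I*√4466/108) = -1587 + (63181/324 - I*√4466/108) = -451007/324 - I*√4466/108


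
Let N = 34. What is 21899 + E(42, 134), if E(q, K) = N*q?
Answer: 23327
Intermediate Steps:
E(q, K) = 34*q
21899 + E(42, 134) = 21899 + 34*42 = 21899 + 1428 = 23327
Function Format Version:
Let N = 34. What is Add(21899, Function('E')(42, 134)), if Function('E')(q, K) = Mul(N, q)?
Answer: 23327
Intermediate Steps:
Function('E')(q, K) = Mul(34, q)
Add(21899, Function('E')(42, 134)) = Add(21899, Mul(34, 42)) = Add(21899, 1428) = 23327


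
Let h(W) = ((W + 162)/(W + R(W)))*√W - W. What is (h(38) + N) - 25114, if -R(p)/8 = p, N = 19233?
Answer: -5919 - 100*√38/133 ≈ -5923.6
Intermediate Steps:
R(p) = -8*p
h(W) = -W - (162 + W)/(7*√W) (h(W) = ((W + 162)/(W - 8*W))*√W - W = ((162 + W)/((-7*W)))*√W - W = ((162 + W)*(-1/(7*W)))*√W - W = (-(162 + W)/(7*W))*√W - W = -(162 + W)/(7*√W) - W = -W - (162 + W)/(7*√W))
(h(38) + N) - 25114 = ((-162 - 1*38 - 266*√38)/(7*√38) + 19233) - 25114 = ((√38/38)*(-162 - 38 - 266*√38)/7 + 19233) - 25114 = ((√38/38)*(-200 - 266*√38)/7 + 19233) - 25114 = (√38*(-200 - 266*√38)/266 + 19233) - 25114 = (19233 + √38*(-200 - 266*√38)/266) - 25114 = -5881 + √38*(-200 - 266*√38)/266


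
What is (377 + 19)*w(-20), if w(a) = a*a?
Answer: 158400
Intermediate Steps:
w(a) = a**2
(377 + 19)*w(-20) = (377 + 19)*(-20)**2 = 396*400 = 158400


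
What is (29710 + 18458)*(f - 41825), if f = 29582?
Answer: -589720824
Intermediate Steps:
(29710 + 18458)*(f - 41825) = (29710 + 18458)*(29582 - 41825) = 48168*(-12243) = -589720824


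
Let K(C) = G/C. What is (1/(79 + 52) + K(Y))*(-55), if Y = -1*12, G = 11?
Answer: 78595/1572 ≈ 49.997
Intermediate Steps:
Y = -12
K(C) = 11/C
(1/(79 + 52) + K(Y))*(-55) = (1/(79 + 52) + 11/(-12))*(-55) = (1/131 + 11*(-1/12))*(-55) = (1/131 - 11/12)*(-55) = -1429/1572*(-55) = 78595/1572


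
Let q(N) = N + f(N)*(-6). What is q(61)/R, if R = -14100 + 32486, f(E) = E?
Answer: -305/18386 ≈ -0.016589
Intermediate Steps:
q(N) = -5*N (q(N) = N + N*(-6) = N - 6*N = -5*N)
R = 18386
q(61)/R = -5*61/18386 = -305*1/18386 = -305/18386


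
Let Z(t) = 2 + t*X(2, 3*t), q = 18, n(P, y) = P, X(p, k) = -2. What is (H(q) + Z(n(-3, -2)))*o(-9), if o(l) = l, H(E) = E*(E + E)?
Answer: -5904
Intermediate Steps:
H(E) = 2*E² (H(E) = E*(2*E) = 2*E²)
Z(t) = 2 - 2*t (Z(t) = 2 + t*(-2) = 2 - 2*t)
(H(q) + Z(n(-3, -2)))*o(-9) = (2*18² + (2 - 2*(-3)))*(-9) = (2*324 + (2 + 6))*(-9) = (648 + 8)*(-9) = 656*(-9) = -5904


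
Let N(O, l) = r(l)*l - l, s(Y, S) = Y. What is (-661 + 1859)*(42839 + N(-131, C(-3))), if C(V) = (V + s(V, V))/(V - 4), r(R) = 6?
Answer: 359283794/7 ≈ 5.1326e+7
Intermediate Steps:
C(V) = 2*V/(-4 + V) (C(V) = (V + V)/(V - 4) = (2*V)/(-4 + V) = 2*V/(-4 + V))
N(O, l) = 5*l (N(O, l) = 6*l - l = 5*l)
(-661 + 1859)*(42839 + N(-131, C(-3))) = (-661 + 1859)*(42839 + 5*(2*(-3)/(-4 - 3))) = 1198*(42839 + 5*(2*(-3)/(-7))) = 1198*(42839 + 5*(2*(-3)*(-⅐))) = 1198*(42839 + 5*(6/7)) = 1198*(42839 + 30/7) = 1198*(299903/7) = 359283794/7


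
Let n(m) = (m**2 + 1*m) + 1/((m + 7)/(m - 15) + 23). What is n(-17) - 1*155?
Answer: 43657/373 ≈ 117.04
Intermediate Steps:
n(m) = m + m**2 + 1/(23 + (7 + m)/(-15 + m)) (n(m) = (m**2 + m) + 1/((7 + m)/(-15 + m) + 23) = (m + m**2) + 1/((7 + m)/(-15 + m) + 23) = (m + m**2) + 1/(23 + (7 + m)/(-15 + m)) = m + m**2 + 1/(23 + (7 + m)/(-15 + m)))
n(-17) - 1*155 = (-15 - 337*(-17) - 314*(-17)**2 + 24*(-17)**3)/(2*(-169 + 12*(-17))) - 1*155 = (-15 + 5729 - 314*289 + 24*(-4913))/(2*(-169 - 204)) - 155 = (1/2)*(-15 + 5729 - 90746 - 117912)/(-373) - 155 = (1/2)*(-1/373)*(-202944) - 155 = 101472/373 - 155 = 43657/373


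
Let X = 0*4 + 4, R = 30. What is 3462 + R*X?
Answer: 3582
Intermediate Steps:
X = 4 (X = 0 + 4 = 4)
3462 + R*X = 3462 + 30*4 = 3462 + 120 = 3582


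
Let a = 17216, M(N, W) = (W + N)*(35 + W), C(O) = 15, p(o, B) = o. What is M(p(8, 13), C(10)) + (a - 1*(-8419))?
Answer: 26785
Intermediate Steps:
M(N, W) = (35 + W)*(N + W) (M(N, W) = (N + W)*(35 + W) = (35 + W)*(N + W))
M(p(8, 13), C(10)) + (a - 1*(-8419)) = (15² + 35*8 + 35*15 + 8*15) + (17216 - 1*(-8419)) = (225 + 280 + 525 + 120) + (17216 + 8419) = 1150 + 25635 = 26785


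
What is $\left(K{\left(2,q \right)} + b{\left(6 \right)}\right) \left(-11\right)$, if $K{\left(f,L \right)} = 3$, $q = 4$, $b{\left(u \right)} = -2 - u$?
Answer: $55$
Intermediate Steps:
$\left(K{\left(2,q \right)} + b{\left(6 \right)}\right) \left(-11\right) = \left(3 - 8\right) \left(-11\right) = \left(-5\right) \left(-11\right) = 55$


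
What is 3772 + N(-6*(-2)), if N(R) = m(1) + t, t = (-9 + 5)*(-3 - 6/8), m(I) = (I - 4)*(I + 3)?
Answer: 3775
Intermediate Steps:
m(I) = (-4 + I)*(3 + I)
t = 15 (t = -4*(-3 - 6*1/8) = -4*(-3 - 3/4) = -4*(-15/4) = 15)
N(R) = 3 (N(R) = (-12 + 1**2 - 1*1) + 15 = (-12 + 1 - 1) + 15 = -12 + 15 = 3)
3772 + N(-6*(-2)) = 3772 + 3 = 3775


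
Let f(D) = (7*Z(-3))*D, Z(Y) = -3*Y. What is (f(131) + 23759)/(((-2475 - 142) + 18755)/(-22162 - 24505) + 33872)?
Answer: 746952002/790344243 ≈ 0.94510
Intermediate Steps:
f(D) = 63*D (f(D) = (7*(-3*(-3)))*D = (7*9)*D = 63*D)
(f(131) + 23759)/(((-2475 - 142) + 18755)/(-22162 - 24505) + 33872) = (63*131 + 23759)/(((-2475 - 142) + 18755)/(-22162 - 24505) + 33872) = (8253 + 23759)/((-2617 + 18755)/(-46667) + 33872) = 32012/(16138*(-1/46667) + 33872) = 32012/(-16138/46667 + 33872) = 32012/(1580688486/46667) = 32012*(46667/1580688486) = 746952002/790344243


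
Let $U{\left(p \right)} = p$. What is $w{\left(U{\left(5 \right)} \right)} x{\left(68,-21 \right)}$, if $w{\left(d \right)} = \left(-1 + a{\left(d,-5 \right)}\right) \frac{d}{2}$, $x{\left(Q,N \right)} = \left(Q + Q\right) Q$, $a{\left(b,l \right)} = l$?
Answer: $-138720$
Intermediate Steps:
$x{\left(Q,N \right)} = 2 Q^{2}$ ($x{\left(Q,N \right)} = 2 Q Q = 2 Q^{2}$)
$w{\left(d \right)} = - 3 d$ ($w{\left(d \right)} = \left(-1 - 5\right) \frac{d}{2} = - 6 d \frac{1}{2} = - 6 \frac{d}{2} = - 3 d$)
$w{\left(U{\left(5 \right)} \right)} x{\left(68,-21 \right)} = \left(-3\right) 5 \cdot 2 \cdot 68^{2} = - 15 \cdot 2 \cdot 4624 = \left(-15\right) 9248 = -138720$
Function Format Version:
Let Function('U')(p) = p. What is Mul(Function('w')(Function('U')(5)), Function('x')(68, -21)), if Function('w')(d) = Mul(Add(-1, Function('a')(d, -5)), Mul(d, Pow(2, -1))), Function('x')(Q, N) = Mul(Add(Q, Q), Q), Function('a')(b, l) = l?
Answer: -138720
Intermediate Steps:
Function('x')(Q, N) = Mul(2, Pow(Q, 2)) (Function('x')(Q, N) = Mul(Mul(2, Q), Q) = Mul(2, Pow(Q, 2)))
Function('w')(d) = Mul(-3, d) (Function('w')(d) = Mul(Add(-1, -5), Mul(d, Pow(2, -1))) = Mul(-6, Mul(d, Rational(1, 2))) = Mul(-6, Mul(Rational(1, 2), d)) = Mul(-3, d))
Mul(Function('w')(Function('U')(5)), Function('x')(68, -21)) = Mul(Mul(-3, 5), Mul(2, Pow(68, 2))) = Mul(-15, Mul(2, 4624)) = Mul(-15, 9248) = -138720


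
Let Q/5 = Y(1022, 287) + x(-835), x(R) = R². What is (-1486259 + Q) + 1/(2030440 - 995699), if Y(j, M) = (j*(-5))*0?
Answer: 2069343344707/1034741 ≈ 1.9999e+6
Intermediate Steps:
Y(j, M) = 0 (Y(j, M) = -5*j*0 = 0)
Q = 3486125 (Q = 5*(0 + (-835)²) = 5*(0 + 697225) = 5*697225 = 3486125)
(-1486259 + Q) + 1/(2030440 - 995699) = (-1486259 + 3486125) + 1/(2030440 - 995699) = 1999866 + 1/1034741 = 2069343344707/1034741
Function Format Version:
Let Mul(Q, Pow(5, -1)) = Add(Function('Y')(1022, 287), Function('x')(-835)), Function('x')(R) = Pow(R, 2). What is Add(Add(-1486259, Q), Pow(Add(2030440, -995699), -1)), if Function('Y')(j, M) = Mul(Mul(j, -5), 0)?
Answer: Rational(2069343344707, 1034741) ≈ 1.9999e+6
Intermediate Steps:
Function('Y')(j, M) = 0 (Function('Y')(j, M) = Mul(Mul(-5, j), 0) = 0)
Q = 3486125 (Q = Mul(5, Add(0, Pow(-835, 2))) = Mul(5, Add(0, 697225)) = Mul(5, 697225) = 3486125)
Add(Add(-1486259, Q), Pow(Add(2030440, -995699), -1)) = Add(Add(-1486259, 3486125), Pow(Add(2030440, -995699), -1)) = Add(1999866, Pow(1034741, -1)) = Add(1999866, Rational(1, 1034741)) = Rational(2069343344707, 1034741)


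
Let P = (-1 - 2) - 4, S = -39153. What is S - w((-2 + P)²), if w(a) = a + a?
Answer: -39315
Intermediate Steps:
P = -7 (P = -3 - 4 = -7)
w(a) = 2*a
S - w((-2 + P)²) = -39153 - 2*(-2 - 7)² = -39153 - 2*(-9)² = -39153 - 2*81 = -39153 - 1*162 = -39153 - 162 = -39315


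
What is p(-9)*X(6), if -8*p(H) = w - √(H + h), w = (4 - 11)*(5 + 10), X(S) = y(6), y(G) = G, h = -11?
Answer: 315/4 + 3*I*√5/2 ≈ 78.75 + 3.3541*I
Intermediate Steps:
X(S) = 6
w = -105 (w = -7*15 = -105)
p(H) = 105/8 + √(-11 + H)/8 (p(H) = -(-105 - √(H - 11))/8 = -(-105 - √(-11 + H))/8 = 105/8 + √(-11 + H)/8)
p(-9)*X(6) = (105/8 + √(-11 - 9)/8)*6 = (105/8 + √(-20)/8)*6 = (105/8 + (2*I*√5)/8)*6 = (105/8 + I*√5/4)*6 = 315/4 + 3*I*√5/2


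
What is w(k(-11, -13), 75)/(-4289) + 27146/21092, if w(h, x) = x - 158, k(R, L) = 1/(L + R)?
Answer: 59089915/45231794 ≈ 1.3064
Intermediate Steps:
w(h, x) = -158 + x
w(k(-11, -13), 75)/(-4289) + 27146/21092 = (-158 + 75)/(-4289) + 27146/21092 = -83*(-1/4289) + 27146*(1/21092) = 83/4289 + 13573/10546 = 59089915/45231794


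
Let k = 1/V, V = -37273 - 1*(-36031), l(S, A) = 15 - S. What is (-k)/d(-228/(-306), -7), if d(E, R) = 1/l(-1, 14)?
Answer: 8/621 ≈ 0.012882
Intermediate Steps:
V = -1242 (V = -37273 + 36031 = -1242)
d(E, R) = 1/16 (d(E, R) = 1/(15 - 1*(-1)) = 1/(15 + 1) = 1/16)
k = -1/1242 (k = 1/(-1242) = -1/1242 ≈ -0.00080515)
(-k)/d(-228/(-306), -7) = (-1*(-1/1242))/(1/16) = (1/1242)*16 = 8/621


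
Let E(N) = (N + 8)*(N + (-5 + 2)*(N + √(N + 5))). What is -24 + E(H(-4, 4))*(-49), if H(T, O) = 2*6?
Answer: 23496 + 2940*√17 ≈ 35618.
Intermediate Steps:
H(T, O) = 12
E(N) = (8 + N)*(-3*√(5 + N) - 2*N) (E(N) = (8 + N)*(N - 3*(N + √(5 + N))) = (8 + N)*(N + (-3*N - 3*√(5 + N))) = (8 + N)*(-3*√(5 + N) - 2*N))
-24 + E(H(-4, 4))*(-49) = -24 + (-24*√(5 + 12) - 16*12 - 2*12² - 3*12*√(5 + 12))*(-49) = -24 + (-24*√17 - 192 - 2*144 - 3*12*√17)*(-49) = -24 + (-24*√17 - 192 - 288 - 36*√17)*(-49) = -24 + (-480 - 60*√17)*(-49) = -24 + (23520 + 2940*√17) = 23496 + 2940*√17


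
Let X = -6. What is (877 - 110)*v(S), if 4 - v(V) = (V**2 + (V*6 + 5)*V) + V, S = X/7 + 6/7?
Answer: 3068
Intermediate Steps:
S = 0 (S = -6/7 + 6/7 = 0)
v(V) = 4 - V - V**2 - V*(5 + 6*V) (v(V) = 4 - ((V**2 + (V*6 + 5)*V) + V) = 4 - ((V**2 + (6*V + 5)*V) + V) = 4 - ((V**2 + (5 + 6*V)*V) + V) = 4 - ((V**2 + V*(5 + 6*V)) + V) = 4 - (V + V**2 + V*(5 + 6*V)) = 4 + (-V - V**2 - V*(5 + 6*V)) = 4 - V - V**2 - V*(5 + 6*V))
(877 - 110)*v(S) = (877 - 110)*(4 - 7*0**2 - 6*0) = 767*(4 - 7*0 + 0) = 767*(4 + 0 + 0) = 767*4 = 3068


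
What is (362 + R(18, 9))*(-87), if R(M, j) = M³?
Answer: -538878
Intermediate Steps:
(362 + R(18, 9))*(-87) = (362 + 18³)*(-87) = (362 + 5832)*(-87) = 6194*(-87) = -538878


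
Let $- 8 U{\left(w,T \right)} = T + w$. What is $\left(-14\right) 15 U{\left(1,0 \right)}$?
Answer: $\frac{105}{4} \approx 26.25$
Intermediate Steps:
$U{\left(w,T \right)} = - \frac{T}{8} - \frac{w}{8}$ ($U{\left(w,T \right)} = - \frac{T + w}{8} = - \frac{T}{8} - \frac{w}{8}$)
$\left(-14\right) 15 U{\left(1,0 \right)} = \left(-14\right) 15 \left(\left(- \frac{1}{8}\right) 0 - \frac{1}{8}\right) = - 210 \left(0 - \frac{1}{8}\right) = \left(-210\right) \left(- \frac{1}{8}\right) = \frac{105}{4}$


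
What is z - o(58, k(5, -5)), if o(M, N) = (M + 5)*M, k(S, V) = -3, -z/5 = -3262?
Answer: 12656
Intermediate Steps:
z = 16310 (z = -5*(-3262) = 16310)
o(M, N) = M*(5 + M) (o(M, N) = (5 + M)*M = M*(5 + M))
z - o(58, k(5, -5)) = 16310 - 58*(5 + 58) = 16310 - 58*63 = 16310 - 1*3654 = 16310 - 3654 = 12656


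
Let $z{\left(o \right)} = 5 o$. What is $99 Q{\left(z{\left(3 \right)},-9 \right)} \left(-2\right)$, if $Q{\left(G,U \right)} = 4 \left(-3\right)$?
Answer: $2376$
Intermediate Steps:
$Q{\left(G,U \right)} = -12$
$99 Q{\left(z{\left(3 \right)},-9 \right)} \left(-2\right) = 99 \left(-12\right) \left(-2\right) = \left(-1188\right) \left(-2\right) = 2376$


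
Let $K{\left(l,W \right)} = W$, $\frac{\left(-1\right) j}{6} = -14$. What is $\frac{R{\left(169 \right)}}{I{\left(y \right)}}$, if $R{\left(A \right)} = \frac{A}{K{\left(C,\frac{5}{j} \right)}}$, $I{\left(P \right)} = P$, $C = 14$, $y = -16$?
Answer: $- \frac{3549}{20} \approx -177.45$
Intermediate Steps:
$j = 84$ ($j = \left(-6\right) \left(-14\right) = 84$)
$R{\left(A \right)} = \frac{84 A}{5}$ ($R{\left(A \right)} = \frac{A}{5 \cdot \frac{1}{84}} = \frac{A}{\frac{5}{84}} = A \frac{84}{5} = \frac{84 A}{5}$)
$\frac{R{\left(169 \right)}}{I{\left(y \right)}} = \frac{\frac{84}{5} \cdot 169}{-16} = \frac{14196}{5} \left(- \frac{1}{16}\right) = - \frac{3549}{20}$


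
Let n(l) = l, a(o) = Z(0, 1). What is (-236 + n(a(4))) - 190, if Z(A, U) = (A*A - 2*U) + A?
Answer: -428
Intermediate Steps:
Z(A, U) = A + A**2 - 2*U (Z(A, U) = (A**2 - 2*U) + A = A + A**2 - 2*U)
a(o) = -2 (a(o) = 0 + 0**2 - 2*1 = 0 + 0 - 2 = -2)
(-236 + n(a(4))) - 190 = (-236 - 2) - 190 = -238 - 190 = -428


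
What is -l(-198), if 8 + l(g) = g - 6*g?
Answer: -982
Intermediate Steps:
l(g) = -8 - 5*g (l(g) = -8 + (g - 6*g) = -8 - 5*g)
-l(-198) = -(-8 - 5*(-198)) = -(-8 + 990) = -1*982 = -982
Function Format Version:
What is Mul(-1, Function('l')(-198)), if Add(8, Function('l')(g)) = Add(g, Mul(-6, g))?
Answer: -982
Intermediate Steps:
Function('l')(g) = Add(-8, Mul(-5, g)) (Function('l')(g) = Add(-8, Add(g, Mul(-6, g))) = Add(-8, Mul(-5, g)))
Mul(-1, Function('l')(-198)) = Mul(-1, Add(-8, Mul(-5, -198))) = Mul(-1, Add(-8, 990)) = Mul(-1, 982) = -982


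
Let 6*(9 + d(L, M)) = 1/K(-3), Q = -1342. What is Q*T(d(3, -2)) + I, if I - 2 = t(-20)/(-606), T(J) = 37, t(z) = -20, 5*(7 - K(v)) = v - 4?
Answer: -15044546/303 ≈ -49652.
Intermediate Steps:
K(v) = 39/5 - v/5 (K(v) = 7 - (v - 4)/5 = 7 - (-4 + v)/5 = 7 + (⅘ - v/5) = 39/5 - v/5)
d(L, M) = -2263/252 (d(L, M) = -9 + 1/(6*(39/5 - ⅕*(-3))) = -9 + 1/(6*(39/5 + ⅗)) = -9 + 1/(6*(42/5)) = -9 + (⅙)*(5/42) = -9 + 5/252 = -2263/252)
I = 616/303 (I = 2 - 20/(-606) = 2 - 20*(-1/606) = 2 + 10/303 = 616/303 ≈ 2.0330)
Q*T(d(3, -2)) + I = -1342*37 + 616/303 = -49654 + 616/303 = -15044546/303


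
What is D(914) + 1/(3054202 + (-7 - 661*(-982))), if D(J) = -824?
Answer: -3051516727/3703297 ≈ -824.00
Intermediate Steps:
D(914) + 1/(3054202 + (-7 - 661*(-982))) = -824 + 1/(3054202 + (-7 - 661*(-982))) = -824 + 1/(3054202 + (-7 + 649102)) = -824 + 1/(3054202 + 649095) = -824 + 1/3703297 = -3051516727/3703297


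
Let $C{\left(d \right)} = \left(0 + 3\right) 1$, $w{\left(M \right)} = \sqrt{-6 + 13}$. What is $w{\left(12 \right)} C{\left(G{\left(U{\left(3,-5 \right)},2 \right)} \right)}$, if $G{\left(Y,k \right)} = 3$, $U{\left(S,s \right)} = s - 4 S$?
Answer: $3 \sqrt{7} \approx 7.9373$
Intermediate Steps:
$w{\left(M \right)} = \sqrt{7}$
$C{\left(d \right)} = 3$ ($C{\left(d \right)} = 3 \cdot 1 = 3$)
$w{\left(12 \right)} C{\left(G{\left(U{\left(3,-5 \right)},2 \right)} \right)} = \sqrt{7} \cdot 3 = 3 \sqrt{7}$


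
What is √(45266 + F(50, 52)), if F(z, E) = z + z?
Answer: √45366 ≈ 212.99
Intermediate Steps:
F(z, E) = 2*z
√(45266 + F(50, 52)) = √(45266 + 2*50) = √(45266 + 100) = √45366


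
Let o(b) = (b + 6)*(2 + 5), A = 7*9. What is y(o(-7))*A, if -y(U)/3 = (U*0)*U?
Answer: 0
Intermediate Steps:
A = 63
o(b) = 42 + 7*b (o(b) = (6 + b)*7 = 42 + 7*b)
y(U) = 0 (y(U) = -3*U*0*U = -0*U = -3*0 = 0)
y(o(-7))*A = 0*63 = 0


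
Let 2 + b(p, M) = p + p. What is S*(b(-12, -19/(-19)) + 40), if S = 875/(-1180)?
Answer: -1225/118 ≈ -10.381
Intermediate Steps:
b(p, M) = -2 + 2*p (b(p, M) = -2 + (p + p) = -2 + 2*p)
S = -175/236 (S = 875*(-1/1180) = -175/236 ≈ -0.74153)
S*(b(-12, -19/(-19)) + 40) = -175*((-2 + 2*(-12)) + 40)/236 = -175*((-2 - 24) + 40)/236 = -175*(-26 + 40)/236 = -175/236*14 = -1225/118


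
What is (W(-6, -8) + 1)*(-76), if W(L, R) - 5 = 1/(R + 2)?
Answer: -1330/3 ≈ -443.33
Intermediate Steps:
W(L, R) = 5 + 1/(2 + R) (W(L, R) = 5 + 1/(R + 2) = 5 + 1/(2 + R))
(W(-6, -8) + 1)*(-76) = ((11 + 5*(-8))/(2 - 8) + 1)*(-76) = ((11 - 40)/(-6) + 1)*(-76) = (-1/6*(-29) + 1)*(-76) = (29/6 + 1)*(-76) = (35/6)*(-76) = -1330/3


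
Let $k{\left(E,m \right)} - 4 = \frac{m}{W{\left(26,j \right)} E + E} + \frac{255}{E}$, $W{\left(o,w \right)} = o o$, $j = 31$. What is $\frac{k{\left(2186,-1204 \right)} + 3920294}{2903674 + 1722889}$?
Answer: $\frac{5801735428187}{6846952368086} \approx 0.84735$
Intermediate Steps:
$W{\left(o,w \right)} = o^{2}$
$k{\left(E,m \right)} = 4 + \frac{255}{E} + \frac{m}{677 E}$ ($k{\left(E,m \right)} = 4 + \left(\frac{m}{26^{2} E + E} + \frac{255}{E}\right) = 4 + \left(\frac{m}{676 E + E} + \frac{255}{E}\right) = 4 + \left(\frac{m}{677 E} + \frac{255}{E}\right) = 4 + \left(\frac{255}{E} + \frac{m}{677 E}\right) = 4 + \frac{255}{E} + \frac{m}{677 E}$)
$\frac{k{\left(2186,-1204 \right)} + 3920294}{2903674 + 1722889} = \frac{\frac{172635 - 1204 + 2708 \cdot 2186}{677 \cdot 2186} + 3920294}{2903674 + 1722889} = \frac{\frac{1}{677} \cdot \frac{1}{2186} \left(172635 - 1204 + 5919688\right) + 3920294}{4626563} = \left(\frac{1}{677} \cdot \frac{1}{2186} \cdot 6091119 + 3920294\right) \frac{1}{4626563} = \left(\frac{6091119}{1479922} + 3920294\right) \frac{1}{4626563} = \frac{5801735428187}{1479922} \cdot \frac{1}{4626563} = \frac{5801735428187}{6846952368086}$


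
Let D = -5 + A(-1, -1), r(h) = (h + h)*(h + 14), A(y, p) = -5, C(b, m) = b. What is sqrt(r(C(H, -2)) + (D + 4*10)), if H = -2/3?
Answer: sqrt(110)/3 ≈ 3.4960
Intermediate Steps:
H = -2/3 (H = -2*1/3 = -2/3 ≈ -0.66667)
r(h) = 2*h*(14 + h) (r(h) = (2*h)*(14 + h) = 2*h*(14 + h))
D = -10 (D = -5 - 5 = -10)
sqrt(r(C(H, -2)) + (D + 4*10)) = sqrt(2*(-2/3)*(14 - 2/3) + (-10 + 4*10)) = sqrt(2*(-2/3)*(40/3) + (-10 + 40)) = sqrt(-160/9 + 30) = sqrt(110/9) = sqrt(110)/3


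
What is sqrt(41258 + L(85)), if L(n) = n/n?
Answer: sqrt(41259) ≈ 203.12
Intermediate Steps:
L(n) = 1
sqrt(41258 + L(85)) = sqrt(41258 + 1) = sqrt(41259)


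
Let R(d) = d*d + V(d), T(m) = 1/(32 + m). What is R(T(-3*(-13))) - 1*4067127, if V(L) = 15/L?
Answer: -20497018541/5041 ≈ -4.0661e+6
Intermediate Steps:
R(d) = d² + 15/d (R(d) = d*d + 15/d = d² + 15/d)
R(T(-3*(-13))) - 1*4067127 = (15 + (1/(32 - 3*(-13)))³)/(1/(32 - 3*(-13))) - 1*4067127 = (15 + (1/(32 + 39))³)/(1/(32 + 39)) - 4067127 = (15 + (1/71)³)/(1/71) - 4067127 = 71*(15 + 1/357911) - 4067127 = 71*(5368666/357911) - 4067127 = 5368666/5041 - 4067127 = -20497018541/5041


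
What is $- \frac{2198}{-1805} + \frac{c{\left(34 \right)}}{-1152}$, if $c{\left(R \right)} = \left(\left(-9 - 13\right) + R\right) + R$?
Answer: $\frac{1224533}{1039680} \approx 1.1778$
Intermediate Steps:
$c{\left(R \right)} = -22 + 2 R$ ($c{\left(R \right)} = \left(\left(-9 - 13\right) + R\right) + R = \left(-22 + R\right) + R = -22 + 2 R$)
$- \frac{2198}{-1805} + \frac{c{\left(34 \right)}}{-1152} = - \frac{2198}{-1805} + \frac{-22 + 2 \cdot 34}{-1152} = \left(-2198\right) \left(- \frac{1}{1805}\right) + \left(-22 + 68\right) \left(- \frac{1}{1152}\right) = \frac{2198}{1805} + 46 \left(- \frac{1}{1152}\right) = \frac{2198}{1805} - \frac{23}{576} = \frac{1224533}{1039680}$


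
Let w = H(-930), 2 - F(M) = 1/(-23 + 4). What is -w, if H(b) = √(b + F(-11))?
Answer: -3*I*√37221/19 ≈ -30.462*I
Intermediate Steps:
F(M) = 39/19 (F(M) = 2 - 1/(-23 + 4) = 2 - 1/(-19) = 2 - 1*(-1/19) = 2 + 1/19 = 39/19)
H(b) = √(39/19 + b) (H(b) = √(b + 39/19) = √(39/19 + b))
w = 3*I*√37221/19 (w = √(741 + 361*(-930))/19 = √(741 - 335730)/19 = √(-334989)/19 = (3*I*√37221)/19 = 3*I*√37221/19 ≈ 30.462*I)
-w = -3*I*√37221/19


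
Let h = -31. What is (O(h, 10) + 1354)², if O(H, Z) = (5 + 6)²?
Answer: 2175625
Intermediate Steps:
O(H, Z) = 121 (O(H, Z) = 11² = 121)
(O(h, 10) + 1354)² = (121 + 1354)² = 1475² = 2175625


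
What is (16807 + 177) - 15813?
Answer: 1171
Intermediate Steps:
(16807 + 177) - 15813 = 16984 - 15813 = 1171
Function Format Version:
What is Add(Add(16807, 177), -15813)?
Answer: 1171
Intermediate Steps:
Add(Add(16807, 177), -15813) = Add(16984, -15813) = 1171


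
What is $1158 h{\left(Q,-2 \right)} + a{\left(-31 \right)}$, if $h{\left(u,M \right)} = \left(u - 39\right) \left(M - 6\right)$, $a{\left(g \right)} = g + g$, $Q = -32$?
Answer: $657682$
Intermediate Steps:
$a{\left(g \right)} = 2 g$
$h{\left(u,M \right)} = \left(-39 + u\right) \left(-6 + M\right)$ ($h{\left(u,M \right)} = \left(-39 + u\right) \left(M - 6\right) = \left(-39 + u\right) \left(-6 + M\right)$)
$1158 h{\left(Q,-2 \right)} + a{\left(-31 \right)} = 1158 \left(234 - -78 - -192 - -64\right) + 2 \left(-31\right) = 1158 \left(234 + 78 + 192 + 64\right) - 62 = 1158 \cdot 568 - 62 = 657744 - 62 = 657682$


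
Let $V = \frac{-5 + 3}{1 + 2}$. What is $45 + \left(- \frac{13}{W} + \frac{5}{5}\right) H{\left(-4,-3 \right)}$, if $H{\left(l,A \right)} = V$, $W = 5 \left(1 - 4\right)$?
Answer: $\frac{1969}{45} \approx 43.756$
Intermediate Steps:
$W = -15$ ($W = 5 \left(-3\right) = -15$)
$V = - \frac{2}{3} \approx -0.66667$
$H{\left(l,A \right)} = - \frac{2}{3}$
$45 + \left(- \frac{13}{W} + \frac{5}{5}\right) H{\left(-4,-3 \right)} = 45 + \left(- \frac{13}{-15} + \frac{5}{5}\right) \left(- \frac{2}{3}\right) = 45 + \left(\left(-13\right) \left(- \frac{1}{15}\right) + 5 \cdot \frac{1}{5}\right) \left(- \frac{2}{3}\right) = 45 + \left(\frac{13}{15} + 1\right) \left(- \frac{2}{3}\right) = 45 + \frac{28}{15} \left(- \frac{2}{3}\right) = 45 - \frac{56}{45} = \frac{1969}{45}$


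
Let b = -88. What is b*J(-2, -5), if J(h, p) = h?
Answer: 176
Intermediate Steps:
b*J(-2, -5) = -88*(-2) = 176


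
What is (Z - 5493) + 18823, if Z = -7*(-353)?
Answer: 15801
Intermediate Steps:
Z = 2471
(Z - 5493) + 18823 = (2471 - 5493) + 18823 = -3022 + 18823 = 15801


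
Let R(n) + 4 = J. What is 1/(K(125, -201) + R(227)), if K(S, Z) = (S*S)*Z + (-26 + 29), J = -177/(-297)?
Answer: -99/310921915 ≈ -3.1841e-7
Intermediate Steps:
J = 59/99 (J = -177*(-1/297) = 59/99 ≈ 0.59596)
R(n) = -337/99 (R(n) = -4 + 59/99 = -337/99)
K(S, Z) = 3 + Z*S² (K(S, Z) = S²*Z + 3 = Z*S² + 3 = 3 + Z*S²)
1/(K(125, -201) + R(227)) = 1/((3 - 201*125²) - 337/99) = 1/((3 - 201*15625) - 337/99) = 1/((3 - 3140625) - 337/99) = 1/(-3140622 - 337/99) = 1/(-310921915/99) = -99/310921915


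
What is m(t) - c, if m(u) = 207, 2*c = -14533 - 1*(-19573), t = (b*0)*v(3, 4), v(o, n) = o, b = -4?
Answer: -2313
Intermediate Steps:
t = 0 (t = -4*0*3 = 0*3 = 0)
c = 2520 (c = (-14533 - 1*(-19573))/2 = (-14533 + 19573)/2 = (½)*5040 = 2520)
m(t) - c = 207 - 1*2520 = 207 - 2520 = -2313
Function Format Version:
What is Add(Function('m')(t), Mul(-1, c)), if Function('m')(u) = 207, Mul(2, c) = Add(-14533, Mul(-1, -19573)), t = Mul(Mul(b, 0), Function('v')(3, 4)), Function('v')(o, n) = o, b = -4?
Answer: -2313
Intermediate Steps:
t = 0 (t = Mul(Mul(-4, 0), 3) = Mul(0, 3) = 0)
c = 2520 (c = Mul(Rational(1, 2), Add(-14533, Mul(-1, -19573))) = Mul(Rational(1, 2), Add(-14533, 19573)) = Mul(Rational(1, 2), 5040) = 2520)
Add(Function('m')(t), Mul(-1, c)) = Add(207, Mul(-1, 2520)) = Add(207, -2520) = -2313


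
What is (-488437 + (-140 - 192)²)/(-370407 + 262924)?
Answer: 378213/107483 ≈ 3.5188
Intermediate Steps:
(-488437 + (-140 - 192)²)/(-370407 + 262924) = (-488437 + (-332)²)/(-107483) = (-488437 + 110224)*(-1/107483) = -378213*(-1/107483) = 378213/107483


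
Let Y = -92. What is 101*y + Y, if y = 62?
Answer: 6170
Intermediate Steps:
101*y + Y = 101*62 - 92 = 6262 - 92 = 6170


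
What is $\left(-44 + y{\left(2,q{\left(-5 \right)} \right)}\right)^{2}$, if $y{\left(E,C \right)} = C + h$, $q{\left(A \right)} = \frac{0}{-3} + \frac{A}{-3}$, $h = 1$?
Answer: $\frac{15376}{9} \approx 1708.4$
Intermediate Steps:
$q{\left(A \right)} = - \frac{A}{3}$ ($q{\left(A \right)} = 0 \left(- \frac{1}{3}\right) + A \left(- \frac{1}{3}\right) = 0 - \frac{A}{3} = - \frac{A}{3}$)
$y{\left(E,C \right)} = 1 + C$ ($y{\left(E,C \right)} = C + 1 = 1 + C$)
$\left(-44 + y{\left(2,q{\left(-5 \right)} \right)}\right)^{2} = \left(-44 + \left(1 - - \frac{5}{3}\right)\right)^{2} = \left(-44 + \left(1 + \frac{5}{3}\right)\right)^{2} = \left(-44 + \frac{8}{3}\right)^{2} = \left(- \frac{124}{3}\right)^{2} = \frac{15376}{9}$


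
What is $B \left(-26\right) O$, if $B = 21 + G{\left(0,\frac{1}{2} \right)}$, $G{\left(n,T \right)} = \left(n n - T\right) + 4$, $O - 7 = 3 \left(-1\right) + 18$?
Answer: $-14014$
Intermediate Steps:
$O = 22$ ($O = 7 + \left(3 \left(-1\right) + 18\right) = 7 + \left(-3 + 18\right) = 7 + 15 = 22$)
$G{\left(n,T \right)} = 4 + n^{2} - T$ ($G{\left(n,T \right)} = \left(n^{2} - T\right) + 4 = 4 + n^{2} - T$)
$B = \frac{49}{2}$ ($B = 21 + \left(4 + 0^{2} - \frac{1}{2}\right) = 21 + \left(4 + 0 - \frac{1}{2}\right) = 21 + \frac{7}{2} = \frac{49}{2} \approx 24.5$)
$B \left(-26\right) O = \frac{49}{2} \left(-26\right) 22 = \left(-637\right) 22 = -14014$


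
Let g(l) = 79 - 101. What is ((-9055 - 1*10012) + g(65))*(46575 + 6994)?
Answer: -1022578641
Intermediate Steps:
g(l) = -22
((-9055 - 1*10012) + g(65))*(46575 + 6994) = ((-9055 - 1*10012) - 22)*(46575 + 6994) = ((-9055 - 10012) - 22)*53569 = (-19067 - 22)*53569 = -19089*53569 = -1022578641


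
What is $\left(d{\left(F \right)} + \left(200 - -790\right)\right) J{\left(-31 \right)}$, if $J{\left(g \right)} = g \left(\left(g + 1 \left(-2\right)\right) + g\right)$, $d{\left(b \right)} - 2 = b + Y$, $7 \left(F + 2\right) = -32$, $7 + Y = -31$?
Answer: $\frac{13157888}{7} \approx 1.8797 \cdot 10^{6}$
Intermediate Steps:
$Y = -38$ ($Y = -7 - 31 = -38$)
$F = - \frac{46}{7}$ ($F = -2 + \frac{1}{7} \left(-32\right) = -2 - \frac{32}{7} = - \frac{46}{7} \approx -6.5714$)
$d{\left(b \right)} = -36 + b$ ($d{\left(b \right)} = 2 + \left(b - 38\right) = 2 + \left(-38 + b\right) = -36 + b$)
$J{\left(g \right)} = g \left(-2 + 2 g\right)$ ($J{\left(g \right)} = g \left(\left(g - 2\right) + g\right) = g \left(\left(-2 + g\right) + g\right) = g \left(-2 + 2 g\right)$)
$\left(d{\left(F \right)} + \left(200 - -790\right)\right) J{\left(-31 \right)} = \left(\left(-36 - \frac{46}{7}\right) + \left(200 - -790\right)\right) 2 \left(-31\right) \left(-1 - 31\right) = \left(- \frac{298}{7} + \left(200 + 790\right)\right) 2 \left(-31\right) \left(-32\right) = \left(- \frac{298}{7} + 990\right) 1984 = \frac{6632}{7} \cdot 1984 = \frac{13157888}{7}$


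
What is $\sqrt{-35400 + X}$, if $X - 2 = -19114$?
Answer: $4 i \sqrt{3407} \approx 233.48 i$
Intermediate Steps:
$X = -19112$ ($X = 2 - 19114 = -19112$)
$\sqrt{-35400 + X} = \sqrt{-35400 - 19112} = \sqrt{-54512} = 4 i \sqrt{3407}$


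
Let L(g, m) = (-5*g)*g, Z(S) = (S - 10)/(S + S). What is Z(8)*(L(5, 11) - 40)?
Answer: 165/8 ≈ 20.625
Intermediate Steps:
Z(S) = (-10 + S)/(2*S) (Z(S) = (-10 + S)/((2*S)) = (-10 + S)*(1/(2*S)) = (-10 + S)/(2*S))
L(g, m) = -5*g**2
Z(8)*(L(5, 11) - 40) = ((1/2)*(-10 + 8)/8)*(-5*5**2 - 40) = ((1/2)*(1/8)*(-2))*(-5*25 - 40) = -(-125 - 40)/8 = -1/8*(-165) = 165/8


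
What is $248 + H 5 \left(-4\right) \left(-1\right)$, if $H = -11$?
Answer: $28$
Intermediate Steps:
$248 + H 5 \left(-4\right) \left(-1\right) = 248 - 11 \cdot 5 \left(-4\right) \left(-1\right) = 248 - 11 \left(\left(-20\right) \left(-1\right)\right) = 248 - 220 = 28$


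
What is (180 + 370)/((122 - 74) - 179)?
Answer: -550/131 ≈ -4.1985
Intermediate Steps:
(180 + 370)/((122 - 74) - 179) = 550/(48 - 179) = 550/(-131) = 550*(-1/131) = -550/131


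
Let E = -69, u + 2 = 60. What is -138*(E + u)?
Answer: 1518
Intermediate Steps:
u = 58 (u = -2 + 60 = 58)
-138*(E + u) = -138*(-69 + 58) = -138*(-11) = 1518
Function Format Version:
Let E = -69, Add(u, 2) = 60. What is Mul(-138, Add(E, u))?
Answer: 1518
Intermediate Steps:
u = 58 (u = Add(-2, 60) = 58)
Mul(-138, Add(E, u)) = Mul(-138, Add(-69, 58)) = Mul(-138, -11) = 1518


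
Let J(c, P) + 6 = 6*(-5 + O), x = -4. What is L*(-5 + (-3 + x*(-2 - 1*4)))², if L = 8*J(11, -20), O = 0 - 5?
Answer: -135168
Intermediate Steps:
O = -5
J(c, P) = -66 (J(c, P) = -6 + 6*(-5 - 5) = -6 + 6*(-10) = -6 - 60 = -66)
L = -528 (L = 8*(-66) = -528)
L*(-5 + (-3 + x*(-2 - 1*4)))² = -528*(-5 + (-3 - 4*(-2 - 1*4)))² = -528*(-5 + (-3 - 4*(-2 - 4)))² = -528*(-5 + (-3 - 4*(-6)))² = -528*(-5 + (-3 + 24))² = -528*(-5 + 21)² = -528*16² = -528*256 = -135168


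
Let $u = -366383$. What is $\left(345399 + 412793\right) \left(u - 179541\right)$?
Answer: $-413915209408$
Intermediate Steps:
$\left(345399 + 412793\right) \left(u - 179541\right) = \left(345399 + 412793\right) \left(-366383 - 179541\right) = 758192 \left(-545924\right) = -413915209408$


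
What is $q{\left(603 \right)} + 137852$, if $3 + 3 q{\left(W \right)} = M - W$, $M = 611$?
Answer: $\frac{413561}{3} \approx 1.3785 \cdot 10^{5}$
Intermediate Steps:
$q{\left(W \right)} = \frac{608}{3} - \frac{W}{3}$ ($q{\left(W \right)} = -1 + \frac{611 - W}{3} = -1 - \left(- \frac{611}{3} + \frac{W}{3}\right) = \frac{608}{3} - \frac{W}{3}$)
$q{\left(603 \right)} + 137852 = \left(\frac{608}{3} - 201\right) + 137852 = \frac{5}{3} + 137852 = \frac{413561}{3}$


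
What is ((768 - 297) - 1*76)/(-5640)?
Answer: -79/1128 ≈ -0.070035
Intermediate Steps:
((768 - 297) - 1*76)/(-5640) = (471 - 76)*(-1/5640) = 395*(-1/5640) = -79/1128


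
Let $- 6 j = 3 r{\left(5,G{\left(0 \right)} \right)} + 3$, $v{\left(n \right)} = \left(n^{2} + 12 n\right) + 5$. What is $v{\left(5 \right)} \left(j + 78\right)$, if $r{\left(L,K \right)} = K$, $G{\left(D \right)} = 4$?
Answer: $6795$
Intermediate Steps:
$v{\left(n \right)} = 5 + n^{2} + 12 n$
$j = - \frac{5}{2}$ ($j = - \frac{3 \cdot 4 + 3}{6} = - \frac{12 + 3}{6} = \left(- \frac{1}{6}\right) 15 = - \frac{5}{2} \approx -2.5$)
$v{\left(5 \right)} \left(j + 78\right) = \left(5 + 5^{2} + 12 \cdot 5\right) \left(- \frac{5}{2} + 78\right) = \left(5 + 25 + 60\right) \frac{151}{2} = 90 \cdot \frac{151}{2} = 6795$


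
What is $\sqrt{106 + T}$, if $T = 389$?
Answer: $3 \sqrt{55} \approx 22.249$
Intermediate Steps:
$\sqrt{106 + T} = \sqrt{106 + 389} = \sqrt{495} = 3 \sqrt{55}$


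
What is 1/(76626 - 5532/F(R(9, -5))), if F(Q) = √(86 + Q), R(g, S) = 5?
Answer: 387387/29682216094 + 461*√91/44523324141 ≈ 1.3150e-5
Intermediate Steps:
1/(76626 - 5532/F(R(9, -5))) = 1/(76626 - 5532/√(86 + 5)) = 1/(76626 - 5532*√91/91)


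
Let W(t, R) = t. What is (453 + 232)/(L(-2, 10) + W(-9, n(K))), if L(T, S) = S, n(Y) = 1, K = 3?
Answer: 685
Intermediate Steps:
(453 + 232)/(L(-2, 10) + W(-9, n(K))) = (453 + 232)/(10 - 9) = 685/1 = 685*1 = 685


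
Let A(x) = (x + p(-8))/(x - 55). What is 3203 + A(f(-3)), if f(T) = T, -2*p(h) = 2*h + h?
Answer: 185765/58 ≈ 3202.8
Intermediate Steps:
p(h) = -3*h/2 (p(h) = -(2*h + h)/2 = -3*h/2)
A(x) = (12 + x)/(-55 + x) (A(x) = (x - 3/2*(-8))/(x - 55) = (x + 12)/(-55 + x) = (12 + x)/(-55 + x))
3203 + A(f(-3)) = 3203 + (12 - 3)/(-55 - 3) = 3203 + 9/(-58) = 3203 - 1/58*9 = 3203 - 9/58 = 185765/58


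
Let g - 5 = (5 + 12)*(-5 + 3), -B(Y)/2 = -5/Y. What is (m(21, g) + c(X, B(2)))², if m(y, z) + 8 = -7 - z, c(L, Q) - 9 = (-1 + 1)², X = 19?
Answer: 529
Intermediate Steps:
B(Y) = 10/Y (B(Y) = -(-10)/Y = 10/Y)
c(L, Q) = 9 (c(L, Q) = 9 + (-1 + 1)² = 9 + 0² = 9 + 0 = 9)
g = -29 (g = 5 + (5 + 12)*(-5 + 3) = 5 + 17*(-2) = 5 - 34 = -29)
m(y, z) = -15 - z (m(y, z) = -8 + (-7 - z) = -15 - z)
(m(21, g) + c(X, B(2)))² = ((-15 - 1*(-29)) + 9)² = ((-15 + 29) + 9)² = (14 + 9)² = 23² = 529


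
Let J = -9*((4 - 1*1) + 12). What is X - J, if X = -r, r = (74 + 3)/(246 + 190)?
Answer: 58783/436 ≈ 134.82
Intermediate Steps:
r = 77/436 ≈ 0.17661
X = -77/436 (X = -1*77/436 = -77/436 ≈ -0.17661)
J = -135 (J = -9*((4 - 1) + 12) = -9*(3 + 12) = -9*15 = -135)
X - J = -77/436 - 1*(-135) = -77/436 + 135 = 58783/436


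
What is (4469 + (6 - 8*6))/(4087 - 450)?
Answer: 4427/3637 ≈ 1.2172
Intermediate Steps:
(4469 + (6 - 8*6))/(4087 - 450) = (4469 + (6 - 48))/3637 = (4469 - 42)*(1/3637) = 4427*(1/3637) = 4427/3637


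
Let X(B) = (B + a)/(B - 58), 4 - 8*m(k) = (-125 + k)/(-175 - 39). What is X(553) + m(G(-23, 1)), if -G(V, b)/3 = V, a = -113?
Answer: 1306/963 ≈ 1.3562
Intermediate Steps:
G(V, b) = -3*V
m(k) = 731/1712 + k/1712 (m(k) = 1/2 - (-125 + k)/(8*(-175 - 39)) = 1/2 - (-125 + k)/(8*(-214)) = 1/2 - (-125 + k)*(-1)/(8*214) = 1/2 - (125/214 - k/214)/8 = 1/2 + (-125/1712 + k/1712) = 731/1712 + k/1712)
X(B) = (-113 + B)/(-58 + B) (X(B) = (B - 113)/(B - 58) = (-113 + B)/(-58 + B))
X(553) + m(G(-23, 1)) = (-113 + 553)/(-58 + 553) + (731/1712 + (-3*(-23))/1712) = 440/495 + (731/1712 + (1/1712)*69) = (1/495)*440 + (731/1712 + 69/1712) = 8/9 + 50/107 = 1306/963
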